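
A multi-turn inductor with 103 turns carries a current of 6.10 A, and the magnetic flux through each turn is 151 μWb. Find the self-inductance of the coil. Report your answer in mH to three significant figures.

Self-inductance is defined by L = NΦ_B/I (flux linkage over current).
L = (103)(1.510×10^-4 Wb)/(6.10 A) = 2.550×10^-3 H.

L ≈ 2.55 mH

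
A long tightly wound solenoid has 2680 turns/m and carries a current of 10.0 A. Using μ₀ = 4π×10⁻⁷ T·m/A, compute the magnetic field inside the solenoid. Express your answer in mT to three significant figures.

B ≈ 33.7 mT

Inside a long solenoid, B = μ₀nI.
B = (4π×10⁻⁷)(2.680×10^3 m⁻¹)(10.0 A) = 3.368×10^-2 T.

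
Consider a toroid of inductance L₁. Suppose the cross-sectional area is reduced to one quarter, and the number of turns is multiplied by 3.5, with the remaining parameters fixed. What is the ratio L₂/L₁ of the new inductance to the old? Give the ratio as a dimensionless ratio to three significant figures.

L₂/L₁ = 3.06

For a toroid, L ∝ μᵣN²A/R.
L₂/L₁ = (0.25) × (3.5)^2 = 3.06.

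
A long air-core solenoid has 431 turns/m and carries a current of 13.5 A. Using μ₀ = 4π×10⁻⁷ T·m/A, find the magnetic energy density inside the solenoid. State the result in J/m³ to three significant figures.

u ≈ 21.3 J/m³

B = μ₀nI = (4π×10⁻⁷)(431)(13.5) = 7.312×10^-3 T.
u = B²/(2μ₀) = (7.312×10^-3)²/(2×4π×10⁻⁷) = 21.27 J/m³.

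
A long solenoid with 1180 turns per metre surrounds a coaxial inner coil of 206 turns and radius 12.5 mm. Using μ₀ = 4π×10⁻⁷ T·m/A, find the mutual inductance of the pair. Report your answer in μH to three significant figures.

M ≈ 150 μH

The outer solenoid produces a uniform field B₁ = μ₀n₁I₁ across the inner coil,
so the flux linkage is N₂Φ = N₂B₁A₂ = μ₀n₁N₂A₂·I₁, giving M = μ₀n₁N₂A₂.
A₂ = πr² = π(1.250×10^-2 m)² = 4.909×10^-4 m².
M = (4π×10⁻⁷)(1180)(206)(4.909×10^-4) = 1.499×10^-4 H.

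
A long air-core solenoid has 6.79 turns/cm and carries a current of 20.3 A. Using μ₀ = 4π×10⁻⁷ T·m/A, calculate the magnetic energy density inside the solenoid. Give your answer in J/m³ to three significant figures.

B = μ₀nI = (4π×10⁻⁷)(679)(20.3) = 1.732×10^-2 T.
u = B²/(2μ₀) = (1.732×10^-2)²/(2×4π×10⁻⁷) = 119.4 J/m³.

u ≈ 119 J/m³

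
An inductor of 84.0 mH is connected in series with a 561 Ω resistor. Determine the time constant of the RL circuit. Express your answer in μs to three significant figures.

τ = L/R = (8.400×10^-2 H)/(561 Ω) = 1.497×10^-4 s.

τ ≈ 150 μs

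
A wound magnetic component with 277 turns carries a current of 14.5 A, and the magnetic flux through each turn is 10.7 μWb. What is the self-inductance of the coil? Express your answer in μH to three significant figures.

Self-inductance is defined by L = NΦ_B/I (flux linkage over current).
L = (277)(1.070×10^-5 Wb)/(14.5 A) = 2.044×10^-4 H.

L ≈ 204 μH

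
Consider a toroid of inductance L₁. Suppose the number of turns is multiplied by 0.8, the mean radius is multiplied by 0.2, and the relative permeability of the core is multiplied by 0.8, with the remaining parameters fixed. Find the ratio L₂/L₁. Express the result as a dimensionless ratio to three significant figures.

L₂/L₁ = 2.56

For a toroid, L ∝ μᵣN²A/R.
L₂/L₁ = (0.8)^2 × (0.2)^-1 × (0.8) = 2.56.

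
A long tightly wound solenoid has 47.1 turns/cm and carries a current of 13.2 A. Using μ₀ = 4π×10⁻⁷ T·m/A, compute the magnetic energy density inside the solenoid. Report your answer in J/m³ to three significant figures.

B = μ₀nI = (4π×10⁻⁷)(4.710×10^3)(13.2) = 7.813×10^-2 T.
u = B²/(2μ₀) = (7.813×10^-2)²/(2×4π×10⁻⁷) = 2.429×10^3 J/m³.

u ≈ 2430 J/m³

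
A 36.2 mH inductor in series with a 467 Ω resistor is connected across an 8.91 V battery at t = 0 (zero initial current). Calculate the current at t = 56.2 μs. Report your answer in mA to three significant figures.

τ = L/R = 3.620×10^-2/467 = 7.752×10^-5 s; final current I_∞ = ε/R = 8.91/467 = 1.908×10^-2 A.
I(t) = I_∞(1 − e^(−t/τ)) with t/τ = 0.725.
I = (1.908×10^-2)(1 − e^(−0.725)) = 9.839×10^-3 A.

I ≈ 9.84 mA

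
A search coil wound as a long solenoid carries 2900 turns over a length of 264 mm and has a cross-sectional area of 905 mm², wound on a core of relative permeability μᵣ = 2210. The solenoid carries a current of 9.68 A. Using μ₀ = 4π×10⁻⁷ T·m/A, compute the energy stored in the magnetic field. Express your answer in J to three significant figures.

U ≈ 3750 J

A = 905 mm² = 9.050×10^-4 m².
L = μ₀μᵣN²A/ℓ = (4π×10⁻⁷)(2210)(2900)²(9.050×10^-4)/(0.264) = 80.07 H.
U = ½LI² = ½(80.07)(9.68)² = 3.751×10^3 J.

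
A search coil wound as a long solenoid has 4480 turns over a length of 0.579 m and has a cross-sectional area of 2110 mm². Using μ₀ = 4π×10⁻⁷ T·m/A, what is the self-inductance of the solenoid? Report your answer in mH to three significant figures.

L ≈ 91.9 mH

A = 2110 mm² = 2.110×10^-3 m².
For a long solenoid, L = μ₀N²A/ℓ.
L = (4π×10⁻⁷)(4480)²(2.110×10^-3)/(0.579 m) = 9.191×10^-2 H.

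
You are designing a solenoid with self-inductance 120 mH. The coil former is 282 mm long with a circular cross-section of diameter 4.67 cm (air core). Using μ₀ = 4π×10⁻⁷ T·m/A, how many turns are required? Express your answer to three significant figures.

A = π(d/2)² = π(2.335×10^-2 m)² = 1.713×10^-3 m².
From L = μ₀N²A/ℓ, N = √(Lℓ / (μ₀A)).
N = √[(0.12)(0.282) / ((4π×10⁻⁷)×1.713×10^-3)] = √(1.572×10^7) ≈ 3965.0.

N ≈ 3970 turns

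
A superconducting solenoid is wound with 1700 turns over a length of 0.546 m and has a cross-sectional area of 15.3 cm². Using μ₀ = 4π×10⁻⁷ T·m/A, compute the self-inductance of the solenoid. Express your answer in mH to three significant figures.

L ≈ 10.2 mH

A = 15.3 cm² = 1.530×10^-3 m².
For a long solenoid, L = μ₀N²A/ℓ.
L = (4π×10⁻⁷)(1700)²(1.530×10^-3)/(0.546 m) = 1.018×10^-2 H.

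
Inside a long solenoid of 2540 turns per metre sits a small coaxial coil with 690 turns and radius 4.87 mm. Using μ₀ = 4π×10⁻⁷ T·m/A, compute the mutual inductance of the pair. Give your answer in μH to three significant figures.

M ≈ 164 μH

The outer solenoid produces a uniform field B₁ = μ₀n₁I₁ across the inner coil,
so the flux linkage is N₂Φ = N₂B₁A₂ = μ₀n₁N₂A₂·I₁, giving M = μ₀n₁N₂A₂.
A₂ = πr² = π(4.870×10^-3 m)² = 7.451×10^-5 m².
M = (4π×10⁻⁷)(2540)(690)(7.451×10^-5) = 1.641×10^-4 H.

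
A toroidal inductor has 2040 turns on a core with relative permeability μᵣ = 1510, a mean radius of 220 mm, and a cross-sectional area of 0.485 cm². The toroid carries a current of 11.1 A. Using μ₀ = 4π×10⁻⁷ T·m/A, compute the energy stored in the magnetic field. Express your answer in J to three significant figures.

L = μ₀μᵣN²A/(2πR) = (4π×10⁻⁷)(1510)(2040)²(4.850×10^-5)/(2π×0.22) = 0.2771 H.
U = ½LI² = ½(0.2771)(11.1)² = 17.07 J.

U ≈ 17.1 J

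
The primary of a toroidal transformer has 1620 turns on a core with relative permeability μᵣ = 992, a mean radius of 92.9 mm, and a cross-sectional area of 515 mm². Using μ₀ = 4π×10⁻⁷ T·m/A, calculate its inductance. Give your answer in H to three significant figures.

For a thin toroid, L = μ₀μᵣN²A/(2πR).
L = (4π×10⁻⁷)(992)(1620)²(5.150×10^-4) / (2π×9.290×10^-2 m) = 2.886 H.

L ≈ 2.89 H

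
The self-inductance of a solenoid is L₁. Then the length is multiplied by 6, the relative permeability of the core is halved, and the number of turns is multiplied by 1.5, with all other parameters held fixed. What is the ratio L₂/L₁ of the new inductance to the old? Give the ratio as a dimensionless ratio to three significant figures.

L₂/L₁ = 0.188

For a solenoid, L ∝ μᵣN²A/ℓ.
L₂/L₁ = (6)^-1 × (0.5) × (1.5)^2 = 0.188.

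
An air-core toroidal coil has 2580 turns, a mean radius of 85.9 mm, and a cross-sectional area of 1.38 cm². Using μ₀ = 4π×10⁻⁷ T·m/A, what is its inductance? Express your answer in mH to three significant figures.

L ≈ 2.14 mH

For a thin toroid, L = μ₀N²A/(2πR).
L = (4π×10⁻⁷)(2580)²(1.380×10^-4) / (2π×8.590×10^-2 m) = 2.139×10^-3 H.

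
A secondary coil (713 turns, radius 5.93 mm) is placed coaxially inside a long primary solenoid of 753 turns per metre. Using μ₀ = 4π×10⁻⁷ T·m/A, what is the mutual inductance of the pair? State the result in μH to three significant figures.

M ≈ 74.5 μH

The outer solenoid produces a uniform field B₁ = μ₀n₁I₁ across the inner coil,
so the flux linkage is N₂Φ = N₂B₁A₂ = μ₀n₁N₂A₂·I₁, giving M = μ₀n₁N₂A₂.
A₂ = πr² = π(5.930×10^-3 m)² = 1.1047×10^-4 m².
M = (4π×10⁻⁷)(753)(713)(1.1047×10^-4) = 7.453×10^-5 H.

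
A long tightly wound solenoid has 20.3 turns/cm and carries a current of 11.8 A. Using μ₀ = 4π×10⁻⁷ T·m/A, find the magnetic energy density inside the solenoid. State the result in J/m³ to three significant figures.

u ≈ 361 J/m³

B = μ₀nI = (4π×10⁻⁷)(2.030×10^3)(11.8) = 3.010×10^-2 T.
u = B²/(2μ₀) = (3.010×10^-2)²/(2×4π×10⁻⁷) = 360.5 J/m³.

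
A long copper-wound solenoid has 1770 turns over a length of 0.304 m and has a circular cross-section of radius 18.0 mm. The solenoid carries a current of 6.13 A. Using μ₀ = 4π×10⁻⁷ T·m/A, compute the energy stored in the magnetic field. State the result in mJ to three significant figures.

A = πr² = π(1.800×10^-2 m)² = 1.018×10^-3 m².
L = μ₀N²A/ℓ = (4π×10⁻⁷)(1770)²(1.018×10^-3)/(0.304) = 1.318×10^-2 H.
U = ½LI² = ½(1.318×10^-2)(6.13)² = 0.2477 J.

U ≈ 248 mJ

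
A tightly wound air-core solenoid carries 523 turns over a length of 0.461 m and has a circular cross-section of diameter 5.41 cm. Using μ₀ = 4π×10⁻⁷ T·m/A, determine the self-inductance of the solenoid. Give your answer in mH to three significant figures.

A = π(d/2)² = π(2.705×10^-2 m)² = 2.299×10^-3 m².
For a long solenoid, L = μ₀N²A/ℓ.
L = (4π×10⁻⁷)(523)²(2.299×10^-3)/(0.461 m) = 1.714×10^-3 H.

L ≈ 1.71 mH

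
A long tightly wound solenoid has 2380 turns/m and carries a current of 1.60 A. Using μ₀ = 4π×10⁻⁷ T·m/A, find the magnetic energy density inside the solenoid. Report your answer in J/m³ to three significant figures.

u ≈ 9.11 J/m³

B = μ₀nI = (4π×10⁻⁷)(2.380×10^3)(1.60) = 4.785×10^-3 T.
u = B²/(2μ₀) = (4.785×10^-3)²/(2×4π×10⁻⁷) = 9.111 J/m³.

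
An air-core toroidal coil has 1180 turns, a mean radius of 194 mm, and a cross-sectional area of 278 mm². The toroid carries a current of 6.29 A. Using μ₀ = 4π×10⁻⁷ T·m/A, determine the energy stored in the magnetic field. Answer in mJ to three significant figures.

L = μ₀N²A/(2πR) = (4π×10⁻⁷)(1180)²(2.780×10^-4)/(2π×0.194) = 3.991×10^-4 H.
U = ½LI² = ½(3.991×10^-4)(6.29)² = 7.894×10^-3 J.

U ≈ 7.89 mJ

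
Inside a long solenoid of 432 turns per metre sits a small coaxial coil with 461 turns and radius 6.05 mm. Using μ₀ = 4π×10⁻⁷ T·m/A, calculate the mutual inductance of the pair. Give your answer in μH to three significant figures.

The outer solenoid produces a uniform field B₁ = μ₀n₁I₁ across the inner coil,
so the flux linkage is N₂Φ = N₂B₁A₂ = μ₀n₁N₂A₂·I₁, giving M = μ₀n₁N₂A₂.
A₂ = πr² = π(6.050×10^-3 m)² = 1.150×10^-4 m².
M = (4π×10⁻⁷)(432)(461)(1.150×10^-4) = 2.878×10^-5 H.

M ≈ 28.8 μH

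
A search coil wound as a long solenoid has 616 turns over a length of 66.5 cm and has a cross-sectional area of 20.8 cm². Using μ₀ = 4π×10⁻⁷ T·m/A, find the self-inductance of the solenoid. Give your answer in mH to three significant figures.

A = 20.8 cm² = 2.080×10^-3 m².
For a long solenoid, L = μ₀N²A/ℓ.
L = (4π×10⁻⁷)(616)²(2.080×10^-3)/(0.665 m) = 1.491×10^-3 H.

L ≈ 1.49 mH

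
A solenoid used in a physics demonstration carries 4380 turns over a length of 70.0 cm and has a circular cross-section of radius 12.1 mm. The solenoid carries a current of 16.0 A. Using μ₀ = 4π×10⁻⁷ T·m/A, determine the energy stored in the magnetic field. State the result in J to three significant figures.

U ≈ 2.03 J

A = πr² = π(1.210×10^-2 m)² = 4.600×10^-4 m².
L = μ₀N²A/ℓ = (4π×10⁻⁷)(4380)²(4.600×10^-4)/(0.7) = 1.584×10^-2 H.
U = ½LI² = ½(1.584×10^-2)(16.0)² = 2.028 J.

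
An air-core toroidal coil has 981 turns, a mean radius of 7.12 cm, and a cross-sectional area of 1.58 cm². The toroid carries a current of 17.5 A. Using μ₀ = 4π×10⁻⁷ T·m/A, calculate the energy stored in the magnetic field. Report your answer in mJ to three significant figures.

U ≈ 65.4 mJ

L = μ₀N²A/(2πR) = (4π×10⁻⁷)(981)²(1.580×10^-4)/(2π×7.120×10^-2) = 4.271×10^-4 H.
U = ½LI² = ½(4.271×10^-4)(17.5)² = 6.540×10^-2 J.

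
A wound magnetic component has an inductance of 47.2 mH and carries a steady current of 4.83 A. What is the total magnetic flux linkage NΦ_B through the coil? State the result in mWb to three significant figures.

From L = NΦ_B/I, the flux linkage is NΦ_B = LI.
NΦ_B = (4.720×10^-2 H)(4.83 A) = 0.228 Wb.

NΦ_B ≈ 228 mWb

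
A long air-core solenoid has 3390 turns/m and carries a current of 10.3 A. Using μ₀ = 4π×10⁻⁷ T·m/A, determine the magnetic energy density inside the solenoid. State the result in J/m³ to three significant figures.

u ≈ 766 J/m³

B = μ₀nI = (4π×10⁻⁷)(3.390×10^3)(10.3) = 4.388×10^-2 T.
u = B²/(2μ₀) = (4.388×10^-2)²/(2×4π×10⁻⁷) = 766 J/m³.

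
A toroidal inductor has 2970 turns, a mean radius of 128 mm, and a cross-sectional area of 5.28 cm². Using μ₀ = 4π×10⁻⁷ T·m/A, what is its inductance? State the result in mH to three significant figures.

For a thin toroid, L = μ₀N²A/(2πR).
L = (4π×10⁻⁷)(2970)²(5.280×10^-4) / (2π×0.128 m) = 7.277×10^-3 H.

L ≈ 7.28 mH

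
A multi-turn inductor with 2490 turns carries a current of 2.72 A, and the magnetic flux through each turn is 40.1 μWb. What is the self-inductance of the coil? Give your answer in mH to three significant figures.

L ≈ 36.7 mH

Self-inductance is defined by L = NΦ_B/I (flux linkage over current).
L = (2490)(4.010×10^-5 Wb)/(2.72 A) = 3.671×10^-2 H.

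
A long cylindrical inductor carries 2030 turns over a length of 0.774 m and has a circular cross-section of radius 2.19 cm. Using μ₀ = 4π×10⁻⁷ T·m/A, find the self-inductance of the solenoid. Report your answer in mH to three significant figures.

L ≈ 10.1 mH

A = πr² = π(2.190×10^-2 m)² = 1.507×10^-3 m².
For a long solenoid, L = μ₀N²A/ℓ.
L = (4π×10⁻⁷)(2030)²(1.507×10^-3)/(0.774 m) = 1.008×10^-2 H.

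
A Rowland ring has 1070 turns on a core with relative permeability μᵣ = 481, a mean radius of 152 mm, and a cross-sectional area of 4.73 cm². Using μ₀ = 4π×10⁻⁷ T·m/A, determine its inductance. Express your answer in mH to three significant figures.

L ≈ 343 mH

For a thin toroid, L = μ₀μᵣN²A/(2πR).
L = (4π×10⁻⁷)(481)(1070)²(4.730×10^-4) / (2π×0.152 m) = 0.3427 H.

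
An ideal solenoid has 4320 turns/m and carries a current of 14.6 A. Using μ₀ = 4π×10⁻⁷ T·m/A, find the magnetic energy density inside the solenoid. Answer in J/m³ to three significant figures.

B = μ₀nI = (4π×10⁻⁷)(4.320×10^3)(14.6) = 7.926×10^-2 T.
u = B²/(2μ₀) = (7.926×10^-2)²/(2×4π×10⁻⁷) = 2.499×10^3 J/m³.

u ≈ 2500 J/m³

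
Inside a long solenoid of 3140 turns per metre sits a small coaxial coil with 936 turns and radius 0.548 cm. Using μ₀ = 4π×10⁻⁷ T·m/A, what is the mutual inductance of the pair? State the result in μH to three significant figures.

The outer solenoid produces a uniform field B₁ = μ₀n₁I₁ across the inner coil,
so the flux linkage is N₂Φ = N₂B₁A₂ = μ₀n₁N₂A₂·I₁, giving M = μ₀n₁N₂A₂.
A₂ = πr² = π(5.480×10^-3 m)² = 9.434×10^-5 m².
M = (4π×10⁻⁷)(3140)(936)(9.434×10^-5) = 3.484×10^-4 H.

M ≈ 348 μH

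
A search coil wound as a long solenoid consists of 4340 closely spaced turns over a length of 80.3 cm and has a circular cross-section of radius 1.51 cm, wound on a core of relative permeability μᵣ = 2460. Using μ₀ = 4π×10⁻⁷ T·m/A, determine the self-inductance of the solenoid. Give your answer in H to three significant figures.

L ≈ 51.9 H

A = πr² = π(1.510×10^-2 m)² = 7.163×10^-4 m².
For a long solenoid, L = μ₀μᵣN²A/ℓ.
L = (4π×10⁻⁷)(2460)(4340)²(7.163×10^-4)/(0.803 m) = 51.94 H.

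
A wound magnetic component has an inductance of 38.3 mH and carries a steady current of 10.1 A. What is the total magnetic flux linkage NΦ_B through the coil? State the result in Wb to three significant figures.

From L = NΦ_B/I, the flux linkage is NΦ_B = LI.
NΦ_B = (3.830×10^-2 H)(10.1 A) = 0.3868 Wb.

NΦ_B ≈ 0.387 Wb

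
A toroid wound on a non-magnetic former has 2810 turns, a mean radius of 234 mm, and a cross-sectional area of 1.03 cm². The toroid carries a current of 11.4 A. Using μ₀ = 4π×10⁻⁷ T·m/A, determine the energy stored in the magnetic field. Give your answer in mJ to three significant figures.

L = μ₀N²A/(2πR) = (4π×10⁻⁷)(2810)²(1.030×10^-4)/(2π×0.234) = 6.951×10^-4 H.
U = ½LI² = ½(6.951×10^-4)(11.4)² = 4.517×10^-2 J.

U ≈ 45.2 mJ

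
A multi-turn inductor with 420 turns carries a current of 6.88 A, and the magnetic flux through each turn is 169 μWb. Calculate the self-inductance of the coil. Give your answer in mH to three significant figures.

L ≈ 10.3 mH

Self-inductance is defined by L = NΦ_B/I (flux linkage over current).
L = (420)(1.690×10^-4 Wb)/(6.88 A) = 1.032×10^-2 H.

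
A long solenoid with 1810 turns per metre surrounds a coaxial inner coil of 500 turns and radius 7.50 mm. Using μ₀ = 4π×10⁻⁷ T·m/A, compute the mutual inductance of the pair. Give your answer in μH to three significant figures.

M ≈ 201 μH

The outer solenoid produces a uniform field B₁ = μ₀n₁I₁ across the inner coil,
so the flux linkage is N₂Φ = N₂B₁A₂ = μ₀n₁N₂A₂·I₁, giving M = μ₀n₁N₂A₂.
A₂ = πr² = π(7.500×10^-3 m)² = 1.767×10^-4 m².
M = (4π×10⁻⁷)(1810)(500)(1.767×10^-4) = 2.010×10^-4 H.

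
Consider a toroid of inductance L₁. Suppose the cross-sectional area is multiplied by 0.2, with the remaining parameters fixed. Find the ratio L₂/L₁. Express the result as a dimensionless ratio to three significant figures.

L₂/L₁ = 0.200

For a toroid, L ∝ μᵣN²A/R.
L₂/L₁ = (0.2) = 0.200.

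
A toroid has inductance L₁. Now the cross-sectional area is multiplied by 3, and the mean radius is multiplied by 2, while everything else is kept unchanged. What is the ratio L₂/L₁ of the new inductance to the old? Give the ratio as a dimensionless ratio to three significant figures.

For a toroid, L ∝ μᵣN²A/R.
L₂/L₁ = (3) × (2)^-1 = 1.50.

L₂/L₁ = 1.50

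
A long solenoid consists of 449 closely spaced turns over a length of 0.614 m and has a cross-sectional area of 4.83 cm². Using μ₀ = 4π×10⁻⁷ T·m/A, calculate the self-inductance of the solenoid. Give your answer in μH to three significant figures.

A = 4.83 cm² = 4.830×10^-4 m².
For a long solenoid, L = μ₀N²A/ℓ.
L = (4π×10⁻⁷)(449)²(4.830×10^-4)/(0.614 m) = 1.993×10^-4 H.

L ≈ 199 μH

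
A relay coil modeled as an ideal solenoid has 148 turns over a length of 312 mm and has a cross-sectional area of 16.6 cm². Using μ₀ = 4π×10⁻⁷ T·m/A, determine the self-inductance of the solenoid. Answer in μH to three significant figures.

L ≈ 146 μH

A = 16.6 cm² = 1.660×10^-3 m².
For a long solenoid, L = μ₀N²A/ℓ.
L = (4π×10⁻⁷)(148)²(1.660×10^-3)/(0.312 m) = 1.464×10^-4 H.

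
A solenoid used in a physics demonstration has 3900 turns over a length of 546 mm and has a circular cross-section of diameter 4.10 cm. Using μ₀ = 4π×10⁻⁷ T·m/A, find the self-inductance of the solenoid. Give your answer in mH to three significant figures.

A = π(d/2)² = π(2.050×10^-2 m)² = 1.320×10^-3 m².
For a long solenoid, L = μ₀N²A/ℓ.
L = (4π×10⁻⁷)(3900)²(1.320×10^-3)/(0.546 m) = 4.622×10^-2 H.

L ≈ 46.2 mH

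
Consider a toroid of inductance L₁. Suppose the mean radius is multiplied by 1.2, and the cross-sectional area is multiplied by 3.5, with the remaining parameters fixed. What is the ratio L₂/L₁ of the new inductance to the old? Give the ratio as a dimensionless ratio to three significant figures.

L₂/L₁ = 2.92

For a toroid, L ∝ μᵣN²A/R.
L₂/L₁ = (1.2)^-1 × (3.5) = 2.92.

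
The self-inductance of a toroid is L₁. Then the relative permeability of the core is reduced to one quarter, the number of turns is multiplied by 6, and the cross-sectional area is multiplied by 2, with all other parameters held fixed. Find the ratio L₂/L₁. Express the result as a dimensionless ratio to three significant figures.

For a toroid, L ∝ μᵣN²A/R.
L₂/L₁ = (0.25) × (6)^2 × (2) = 18.0.

L₂/L₁ = 18.0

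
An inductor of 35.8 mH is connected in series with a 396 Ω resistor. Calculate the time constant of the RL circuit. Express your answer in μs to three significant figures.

τ = L/R = (3.580×10^-2 H)/(396 Ω) = 9.040×10^-5 s.

τ ≈ 90.4 μs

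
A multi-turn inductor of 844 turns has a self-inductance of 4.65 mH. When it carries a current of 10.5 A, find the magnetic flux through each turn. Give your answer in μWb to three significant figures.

Φ_B ≈ 57.8 μWb

From L = NΦ_B/I, the flux per turn is Φ_B = LI/N.
Φ_B = (4.650×10^-3 H)(10.5 A)/844 = 5.78495×10^-5 Wb.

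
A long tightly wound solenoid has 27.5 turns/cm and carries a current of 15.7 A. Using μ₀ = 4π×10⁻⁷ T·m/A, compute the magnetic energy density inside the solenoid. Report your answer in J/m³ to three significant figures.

B = μ₀nI = (4π×10⁻⁷)(2.750×10^3)(15.7) = 5.426×10^-2 T.
u = B²/(2μ₀) = (5.426×10^-2)²/(2×4π×10⁻⁷) = 1.171×10^3 J/m³.

u ≈ 1170 J/m³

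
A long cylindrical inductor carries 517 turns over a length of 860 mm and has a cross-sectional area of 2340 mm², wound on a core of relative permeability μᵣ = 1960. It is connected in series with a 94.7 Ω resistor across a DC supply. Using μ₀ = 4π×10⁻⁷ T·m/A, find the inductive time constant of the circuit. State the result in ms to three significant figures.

A = 2340 mm² = 2.340×10^-3 m².
L = μ₀μᵣN²A/ℓ = (4π×10⁻⁷)(1960)(517)²(2.340×10^-3)/(0.86) = 1.791 H.
τ = L/R = (1.791)/(94.7) = 1.892×10^-2 s.

τ ≈ 18.9 ms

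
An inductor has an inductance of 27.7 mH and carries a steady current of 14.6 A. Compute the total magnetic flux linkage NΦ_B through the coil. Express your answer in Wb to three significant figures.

From L = NΦ_B/I, the flux linkage is NΦ_B = LI.
NΦ_B = (2.770×10^-2 H)(14.6 A) = 0.4044 Wb.

NΦ_B ≈ 0.404 Wb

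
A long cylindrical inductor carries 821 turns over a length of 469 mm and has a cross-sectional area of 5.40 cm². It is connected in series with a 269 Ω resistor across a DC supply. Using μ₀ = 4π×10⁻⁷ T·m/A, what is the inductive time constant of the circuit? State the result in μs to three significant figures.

τ ≈ 3.63 μs

A = 5.40 cm² = 5.400×10^-4 m².
L = μ₀N²A/ℓ = (4π×10⁻⁷)(821)²(5.400×10^-4)/(0.469) = 9.753×10^-4 H.
τ = L/R = (9.753×10^-4)/(269) = 3.625×10^-6 s.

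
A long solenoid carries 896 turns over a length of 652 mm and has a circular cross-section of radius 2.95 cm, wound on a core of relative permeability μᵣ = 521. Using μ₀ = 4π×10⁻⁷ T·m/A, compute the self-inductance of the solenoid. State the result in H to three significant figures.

L ≈ 2.20 H

A = πr² = π(2.950×10^-2 m)² = 2.734×10^-3 m².
For a long solenoid, L = μ₀μᵣN²A/ℓ.
L = (4π×10⁻⁷)(521)(896)²(2.734×10^-3)/(0.652 m) = 2.204 H.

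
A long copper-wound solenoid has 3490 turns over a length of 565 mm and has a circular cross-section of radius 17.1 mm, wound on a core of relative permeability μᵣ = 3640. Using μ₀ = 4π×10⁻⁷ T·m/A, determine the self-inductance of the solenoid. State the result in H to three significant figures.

L ≈ 90.6 H

A = πr² = π(1.710×10^-2 m)² = 9.186×10^-4 m².
For a long solenoid, L = μ₀μᵣN²A/ℓ.
L = (4π×10⁻⁷)(3640)(3490)²(9.186×10^-4)/(0.565 m) = 90.58 H.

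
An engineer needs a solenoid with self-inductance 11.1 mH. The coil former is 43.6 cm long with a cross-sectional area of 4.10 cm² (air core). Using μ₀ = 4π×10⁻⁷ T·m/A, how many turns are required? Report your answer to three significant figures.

A = 4.10 cm² = 4.100×10^-4 m².
From L = μ₀N²A/ℓ, N = √(Lℓ / (μ₀A)).
N = √[(1.110×10^-2)(0.436) / ((4π×10⁻⁷)×4.100×10^-4)] = √(9.393×10^6) ≈ 3064.8.

N ≈ 3060 turns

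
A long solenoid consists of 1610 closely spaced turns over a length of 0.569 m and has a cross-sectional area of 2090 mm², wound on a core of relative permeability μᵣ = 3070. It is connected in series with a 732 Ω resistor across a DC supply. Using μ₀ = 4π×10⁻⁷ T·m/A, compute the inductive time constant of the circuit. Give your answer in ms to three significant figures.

A = 2090 mm² = 2.090×10^-3 m².
L = μ₀μᵣN²A/ℓ = (4π×10⁻⁷)(3070)(1610)²(2.090×10^-3)/(0.569) = 36.73 H.
τ = L/R = (36.73)/(732) = 5.018×10^-2 s.

τ ≈ 50.2 ms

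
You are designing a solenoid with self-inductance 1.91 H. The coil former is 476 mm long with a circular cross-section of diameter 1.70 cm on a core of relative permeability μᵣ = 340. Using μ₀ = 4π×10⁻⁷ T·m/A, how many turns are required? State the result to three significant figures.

N ≈ 3060 turns

A = π(d/2)² = π(8.500×10^-3 m)² = 2.270×10^-4 m².
From L = μ₀μᵣN²A/ℓ, N = √(Lℓ / (μ₀μᵣA)).
N = √[(1.91)(0.476) / ((4π×10⁻⁷)(340)×2.270×10^-4)] = √(9.3748×10^6) ≈ 3061.8.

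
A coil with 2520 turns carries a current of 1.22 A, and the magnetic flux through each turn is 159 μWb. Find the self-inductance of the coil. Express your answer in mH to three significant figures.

Self-inductance is defined by L = NΦ_B/I (flux linkage over current).
L = (2520)(1.590×10^-4 Wb)/(1.22 A) = 0.3284 H.

L ≈ 328 mH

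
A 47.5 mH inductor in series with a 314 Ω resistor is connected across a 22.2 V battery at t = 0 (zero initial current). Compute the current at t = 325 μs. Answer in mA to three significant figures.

τ = L/R = 4.750×10^-2/314 = 1.513×10^-4 s; final current I_∞ = ε/R = 22.2/314 = 7.070×10^-2 A.
I(t) = I_∞(1 − e^(−t/τ)) with t/τ = 2.148.
I = (7.070×10^-2)(1 − e^(−2.148)) = 6.245×10^-2 A.

I ≈ 62.5 mA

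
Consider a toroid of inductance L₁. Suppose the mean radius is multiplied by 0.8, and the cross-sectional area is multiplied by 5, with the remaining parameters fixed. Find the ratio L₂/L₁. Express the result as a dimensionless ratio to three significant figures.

For a toroid, L ∝ μᵣN²A/R.
L₂/L₁ = (0.8)^-1 × (5) = 6.25.

L₂/L₁ = 6.25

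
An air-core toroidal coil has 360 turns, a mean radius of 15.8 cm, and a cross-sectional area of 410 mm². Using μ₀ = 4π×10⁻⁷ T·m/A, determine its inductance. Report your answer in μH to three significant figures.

L ≈ 67.3 μH

For a thin toroid, L = μ₀N²A/(2πR).
L = (4π×10⁻⁷)(360)²(4.100×10^-4) / (2π×0.158 m) = 6.726×10^-5 H.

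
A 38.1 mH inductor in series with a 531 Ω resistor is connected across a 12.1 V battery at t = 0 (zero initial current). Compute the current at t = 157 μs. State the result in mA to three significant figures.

I ≈ 20.2 mA

τ = L/R = 3.810×10^-2/531 = 7.175×10^-5 s; final current I_∞ = ε/R = 12.1/531 = 2.279×10^-2 A.
I(t) = I_∞(1 − e^(−t/τ)) with t/τ = 2.188.
I = (2.279×10^-2)(1 − e^(−2.188)) = 2.023×10^-2 A.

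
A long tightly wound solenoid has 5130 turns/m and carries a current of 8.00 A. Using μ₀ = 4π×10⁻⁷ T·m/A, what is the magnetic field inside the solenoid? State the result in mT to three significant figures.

Inside a long solenoid, B = μ₀nI.
B = (4π×10⁻⁷)(5.130×10^3 m⁻¹)(8.00 A) = 5.157×10^-2 T.

B ≈ 51.6 mT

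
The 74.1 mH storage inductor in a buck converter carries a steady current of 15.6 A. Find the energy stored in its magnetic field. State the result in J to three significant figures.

U ≈ 9.02 J

Stored magnetic energy: U = ½LI².
U = ½(7.410×10^-2 H)(15.6 A)² = 9.016 J.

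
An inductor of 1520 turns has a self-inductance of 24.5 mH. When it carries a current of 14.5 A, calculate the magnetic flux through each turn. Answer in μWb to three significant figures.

From L = NΦ_B/I, the flux per turn is Φ_B = LI/N.
Φ_B = (2.450×10^-2 H)(14.5 A)/1520 = 2.337×10^-4 Wb.

Φ_B ≈ 234 μWb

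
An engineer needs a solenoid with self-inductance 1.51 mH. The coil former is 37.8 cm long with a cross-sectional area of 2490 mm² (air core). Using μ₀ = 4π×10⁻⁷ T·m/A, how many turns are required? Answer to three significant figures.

A = 2490 mm² = 2.490×10^-3 m².
From L = μ₀N²A/ℓ, N = √(Lℓ / (μ₀A)).
N = √[(1.510×10^-3)(0.378) / ((4π×10⁻⁷)×2.490×10^-3)] = √(1.824×10^5) ≈ 427.1.

N ≈ 427 turns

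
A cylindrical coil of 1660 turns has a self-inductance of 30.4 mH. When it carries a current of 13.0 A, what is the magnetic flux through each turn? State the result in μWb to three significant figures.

Φ_B ≈ 238 μWb

From L = NΦ_B/I, the flux per turn is Φ_B = LI/N.
Φ_B = (3.040×10^-2 H)(13.0 A)/1660 = 2.381×10^-4 Wb.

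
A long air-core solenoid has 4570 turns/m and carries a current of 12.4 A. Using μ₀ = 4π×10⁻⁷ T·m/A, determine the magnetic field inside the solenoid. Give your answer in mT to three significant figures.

Inside a long solenoid, B = μ₀nI.
B = (4π×10⁻⁷)(4.570×10^3 m⁻¹)(12.4 A) = 7.121×10^-2 T.

B ≈ 71.2 mT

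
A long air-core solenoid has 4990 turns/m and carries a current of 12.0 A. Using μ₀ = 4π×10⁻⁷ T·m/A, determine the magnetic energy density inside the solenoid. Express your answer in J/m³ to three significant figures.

B = μ₀nI = (4π×10⁻⁷)(4.990×10^3)(12.0) = 7.5247×10^-2 T.
u = B²/(2μ₀) = (7.5247×10^-2)²/(2×4π×10⁻⁷) = 2.253×10^3 J/m³.

u ≈ 2250 J/m³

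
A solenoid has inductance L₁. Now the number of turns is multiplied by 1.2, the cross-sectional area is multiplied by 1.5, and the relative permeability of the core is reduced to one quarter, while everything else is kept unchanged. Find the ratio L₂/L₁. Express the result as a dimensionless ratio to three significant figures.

L₂/L₁ = 0.540

For a solenoid, L ∝ μᵣN²A/ℓ.
L₂/L₁ = (1.2)^2 × (1.5) × (0.25) = 0.540.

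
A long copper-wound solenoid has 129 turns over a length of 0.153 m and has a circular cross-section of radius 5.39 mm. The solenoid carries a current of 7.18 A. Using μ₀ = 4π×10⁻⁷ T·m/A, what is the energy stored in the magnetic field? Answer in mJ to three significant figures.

U ≈ 0.322 mJ

A = πr² = π(5.390×10^-3 m)² = 9.127×10^-5 m².
L = μ₀N²A/ℓ = (4π×10⁻⁷)(129)²(9.127×10^-5)/(0.153) = 1.247×10^-5 H.
U = ½LI² = ½(1.247×10^-5)(7.18)² = 3.215×10^-4 J.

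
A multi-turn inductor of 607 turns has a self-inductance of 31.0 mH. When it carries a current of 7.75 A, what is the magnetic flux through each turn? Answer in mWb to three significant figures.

Φ_B ≈ 0.396 mWb

From L = NΦ_B/I, the flux per turn is Φ_B = LI/N.
Φ_B = (3.100×10^-2 H)(7.75 A)/607 = 3.958×10^-4 Wb.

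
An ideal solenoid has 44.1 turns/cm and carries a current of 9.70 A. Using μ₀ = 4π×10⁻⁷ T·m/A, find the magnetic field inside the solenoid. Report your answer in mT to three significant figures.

Inside a long solenoid, B = μ₀nI.
B = (4π×10⁻⁷)(4.410×10^3 m⁻¹)(9.70 A) = 5.376×10^-2 T.

B ≈ 53.8 mT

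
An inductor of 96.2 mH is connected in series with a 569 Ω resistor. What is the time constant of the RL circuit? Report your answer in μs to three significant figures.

τ ≈ 169 μs

τ = L/R = (9.620×10^-2 H)/(569 Ω) = 1.691×10^-4 s.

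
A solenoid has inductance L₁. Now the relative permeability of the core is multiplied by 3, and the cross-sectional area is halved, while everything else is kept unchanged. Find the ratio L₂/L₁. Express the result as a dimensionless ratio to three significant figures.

For a solenoid, L ∝ μᵣN²A/ℓ.
L₂/L₁ = (3) × (0.5) = 1.50.

L₂/L₁ = 1.50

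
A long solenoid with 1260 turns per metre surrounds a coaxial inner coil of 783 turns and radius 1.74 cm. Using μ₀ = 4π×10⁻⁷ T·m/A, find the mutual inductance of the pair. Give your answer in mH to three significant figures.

M ≈ 1.18 mH

The outer solenoid produces a uniform field B₁ = μ₀n₁I₁ across the inner coil,
so the flux linkage is N₂Φ = N₂B₁A₂ = μ₀n₁N₂A₂·I₁, giving M = μ₀n₁N₂A₂.
A₂ = πr² = π(1.740×10^-2 m)² = 9.511×10^-4 m².
M = (4π×10⁻⁷)(1260)(783)(9.511×10^-4) = 1.179×10^-3 H.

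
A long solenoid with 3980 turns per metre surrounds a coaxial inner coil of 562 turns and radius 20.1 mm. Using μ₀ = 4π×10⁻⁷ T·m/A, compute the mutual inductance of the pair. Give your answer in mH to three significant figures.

M ≈ 3.57 mH

The outer solenoid produces a uniform field B₁ = μ₀n₁I₁ across the inner coil,
so the flux linkage is N₂Φ = N₂B₁A₂ = μ₀n₁N₂A₂·I₁, giving M = μ₀n₁N₂A₂.
A₂ = πr² = π(2.010×10^-2 m)² = 1.269×10^-3 m².
M = (4π×10⁻⁷)(3980)(562)(1.269×10^-3) = 3.568×10^-3 H.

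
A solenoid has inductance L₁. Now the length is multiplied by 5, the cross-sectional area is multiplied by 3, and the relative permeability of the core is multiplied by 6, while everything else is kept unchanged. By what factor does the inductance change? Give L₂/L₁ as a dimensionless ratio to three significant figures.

For a solenoid, L ∝ μᵣN²A/ℓ.
L₂/L₁ = (5)^-1 × (3) × (6) = 3.60.

L₂/L₁ = 3.60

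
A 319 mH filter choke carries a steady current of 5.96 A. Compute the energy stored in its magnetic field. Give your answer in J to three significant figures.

U ≈ 5.67 J

Stored magnetic energy: U = ½LI².
U = ½(0.319 H)(5.96 A)² = 5.666 J.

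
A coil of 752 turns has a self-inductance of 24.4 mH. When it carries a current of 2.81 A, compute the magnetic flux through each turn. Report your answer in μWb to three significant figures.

Φ_B ≈ 91.2 μWb

From L = NΦ_B/I, the flux per turn is Φ_B = LI/N.
Φ_B = (2.440×10^-2 H)(2.81 A)/752 = 9.118×10^-5 Wb.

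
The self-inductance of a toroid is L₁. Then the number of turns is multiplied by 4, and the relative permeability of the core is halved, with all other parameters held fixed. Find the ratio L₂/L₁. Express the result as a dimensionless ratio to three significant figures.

For a toroid, L ∝ μᵣN²A/R.
L₂/L₁ = (4)^2 × (0.5) = 8.00.

L₂/L₁ = 8.00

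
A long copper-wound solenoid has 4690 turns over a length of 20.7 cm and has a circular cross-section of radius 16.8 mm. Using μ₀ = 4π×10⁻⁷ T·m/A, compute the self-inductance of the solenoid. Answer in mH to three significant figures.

L ≈ 118 mH

A = πr² = π(1.680×10^-2 m)² = 8.867×10^-4 m².
For a long solenoid, L = μ₀N²A/ℓ.
L = (4π×10⁻⁷)(4690)²(8.867×10^-4)/(0.207 m) = 0.1184 H.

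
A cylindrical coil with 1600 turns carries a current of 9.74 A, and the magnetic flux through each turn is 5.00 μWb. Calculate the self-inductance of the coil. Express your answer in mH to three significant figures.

Self-inductance is defined by L = NΦ_B/I (flux linkage over current).
L = (1600)(5.000×10^-6 Wb)/(9.74 A) = 8.214×10^-4 H.

L ≈ 0.821 mH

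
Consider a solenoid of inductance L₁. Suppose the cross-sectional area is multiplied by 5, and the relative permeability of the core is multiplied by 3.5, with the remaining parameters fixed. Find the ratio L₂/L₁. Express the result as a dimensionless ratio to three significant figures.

For a solenoid, L ∝ μᵣN²A/ℓ.
L₂/L₁ = (5) × (3.5) = 17.5.

L₂/L₁ = 17.5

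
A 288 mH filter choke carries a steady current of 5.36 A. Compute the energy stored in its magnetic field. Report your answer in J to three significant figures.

Stored magnetic energy: U = ½LI².
U = ½(0.288 H)(5.36 A)² = 4.137 J.

U ≈ 4.14 J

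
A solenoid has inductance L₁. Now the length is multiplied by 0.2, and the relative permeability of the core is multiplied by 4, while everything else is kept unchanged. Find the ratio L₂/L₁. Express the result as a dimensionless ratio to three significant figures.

L₂/L₁ = 20.0

For a solenoid, L ∝ μᵣN²A/ℓ.
L₂/L₁ = (0.2)^-1 × (4) = 20.0.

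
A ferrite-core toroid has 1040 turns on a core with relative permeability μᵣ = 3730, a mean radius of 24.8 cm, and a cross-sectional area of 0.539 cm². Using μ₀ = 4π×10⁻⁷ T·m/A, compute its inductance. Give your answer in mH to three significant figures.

L ≈ 175 mH

For a thin toroid, L = μ₀μᵣN²A/(2πR).
L = (4π×10⁻⁷)(3730)(1040)²(5.390×10^-5) / (2π×0.248 m) = 0.1754 H.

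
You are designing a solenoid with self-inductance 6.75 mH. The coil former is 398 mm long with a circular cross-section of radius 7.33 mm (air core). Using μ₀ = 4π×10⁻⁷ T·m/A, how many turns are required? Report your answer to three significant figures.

N ≈ 3560 turns

A = πr² = π(7.330×10^-3 m)² = 1.688×10^-4 m².
From L = μ₀N²A/ℓ, N = √(Lℓ / (μ₀A)).
N = √[(6.750×10^-3)(0.398) / ((4π×10⁻⁷)×1.688×10^-4)] = √(1.267×10^7) ≈ 3558.8.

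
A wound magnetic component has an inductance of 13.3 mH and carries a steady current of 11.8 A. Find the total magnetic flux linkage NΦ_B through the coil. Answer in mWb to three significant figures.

NΦ_B ≈ 157 mWb

From L = NΦ_B/I, the flux linkage is NΦ_B = LI.
NΦ_B = (1.330×10^-2 H)(11.8 A) = 0.1569 Wb.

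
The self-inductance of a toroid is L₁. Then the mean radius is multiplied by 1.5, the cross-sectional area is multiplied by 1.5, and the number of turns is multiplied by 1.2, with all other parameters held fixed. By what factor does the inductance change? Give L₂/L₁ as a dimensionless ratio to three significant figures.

L₂/L₁ = 1.44

For a toroid, L ∝ μᵣN²A/R.
L₂/L₁ = (1.5)^-1 × (1.5) × (1.2)^2 = 1.44.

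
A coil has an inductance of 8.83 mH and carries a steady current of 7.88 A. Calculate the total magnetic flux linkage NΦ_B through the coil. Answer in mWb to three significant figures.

NΦ_B ≈ 69.6 mWb

From L = NΦ_B/I, the flux linkage is NΦ_B = LI.
NΦ_B = (8.830×10^-3 H)(7.88 A) = 6.958×10^-2 Wb.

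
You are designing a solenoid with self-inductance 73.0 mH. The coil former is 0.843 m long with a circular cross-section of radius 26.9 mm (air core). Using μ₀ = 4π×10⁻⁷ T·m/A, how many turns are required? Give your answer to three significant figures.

N ≈ 4640 turns

A = πr² = π(2.690×10^-2 m)² = 2.273×10^-3 m².
From L = μ₀N²A/ℓ, N = √(Lℓ / (μ₀A)).
N = √[(7.300×10^-2)(0.843) / ((4π×10⁻⁷)×2.273×10^-3)] = √(2.154×10^7) ≈ 4641.3.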